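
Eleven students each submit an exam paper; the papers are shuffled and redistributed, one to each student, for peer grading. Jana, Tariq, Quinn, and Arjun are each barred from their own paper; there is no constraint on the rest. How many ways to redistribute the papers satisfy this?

27422640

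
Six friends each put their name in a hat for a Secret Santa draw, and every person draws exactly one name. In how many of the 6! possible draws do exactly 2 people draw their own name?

Choose which 2 of the 6 are fixed: C(6,2) = 15.
The other 4 form a derangement: !4 = 9.
Total: 15 × 9 = 135.

135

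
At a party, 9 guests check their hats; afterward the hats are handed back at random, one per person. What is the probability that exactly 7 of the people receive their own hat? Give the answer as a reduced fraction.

1/10080

Favorable outcomes: C(9,7)·!2 = 36·1 = 36.
Total outcomes: 9! = 362880.
Probability = 36/362880 = 1/10080.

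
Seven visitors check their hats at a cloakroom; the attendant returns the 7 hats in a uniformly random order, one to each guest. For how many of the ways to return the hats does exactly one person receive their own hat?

1855

Pick the single fixed position: C(7,1) = 7 ways.
The remaining 6 must be deranged: !6 = 265.
Total: 7 × 265 = 1855.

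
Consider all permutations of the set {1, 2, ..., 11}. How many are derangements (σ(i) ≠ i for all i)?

14684570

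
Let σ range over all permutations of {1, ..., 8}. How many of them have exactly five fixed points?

Choose which 5 of the 8 are fixed: C(8,5) = 56.
The remaining 3 must be deranged: !3 = 2.
Total: 56 × 2 = 112.

112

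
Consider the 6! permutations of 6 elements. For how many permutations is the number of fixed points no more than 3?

704

Sum C(6,i)·!(6-i) for i = 0..3:
  i=0: C(6,0)·!6 = 1·265 = 265
  i=1: C(6,1)·!5 = 6·44 = 264
  i=2: C(6,2)·!4 = 15·9 = 135
  i=3: C(6,3)·!3 = 20·2 = 40
Total = 704.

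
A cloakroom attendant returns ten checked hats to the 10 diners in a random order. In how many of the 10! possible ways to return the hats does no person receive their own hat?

1334961

The subfactorial !10 = [10!/e] (nearest integer).
10! = 3628800, and 3628800/e ≈ 1334960.92, so !10 = 1334961.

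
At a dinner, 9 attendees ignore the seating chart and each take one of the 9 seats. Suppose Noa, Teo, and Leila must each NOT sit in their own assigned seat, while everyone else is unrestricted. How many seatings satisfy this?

Inclusion-exclusion on the 3 forbidden self-matches:
Σ_{j=0}^{3} (-1)^j C(3,j)(9-j)!
= C(3,0)·9! - C(3,1)·8! + C(3,2)·7! - C(3,3)·6!
= 362880 - 120960 + 15120 - 720
= 256320

256320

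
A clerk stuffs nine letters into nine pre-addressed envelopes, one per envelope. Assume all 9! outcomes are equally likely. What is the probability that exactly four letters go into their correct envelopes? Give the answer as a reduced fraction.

11/720

Favorable outcomes: C(9,4)·!5 = 126·44 = 5544.
Total outcomes: 9! = 362880.
Probability = 5544/362880 = 11/720.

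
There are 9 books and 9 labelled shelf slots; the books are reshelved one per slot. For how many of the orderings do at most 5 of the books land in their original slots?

# with exactly i fixed is C(9,i)·!(9-i); sum over i=0..5:
  i=0: C(9,0)·!9 = 1·133496 = 133496
  i=1: C(9,1)·!8 = 9·14833 = 133497
  i=2: C(9,2)·!7 = 36·1854 = 66744
  i=3: C(9,3)·!6 = 84·265 = 22260
  i=4: C(9,4)·!5 = 126·44 = 5544
  i=5: C(9,5)·!4 = 126·9 = 1134
Total = 362675.

362675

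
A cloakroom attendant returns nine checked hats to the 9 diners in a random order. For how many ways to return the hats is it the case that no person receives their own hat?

133496

!9 is the nearest integer to 9!/e.
9! = 362880, and 362880/e ≈ 133496.09, so !9 = 133496.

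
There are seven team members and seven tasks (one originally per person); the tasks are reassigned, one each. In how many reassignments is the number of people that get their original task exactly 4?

70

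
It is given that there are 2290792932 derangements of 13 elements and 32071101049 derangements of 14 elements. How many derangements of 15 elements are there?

!15 = (15-1)·(!14 + !13) = 14·(32071101049 + 2290792932) = 14·34361893981 = 481066515734.

481066515734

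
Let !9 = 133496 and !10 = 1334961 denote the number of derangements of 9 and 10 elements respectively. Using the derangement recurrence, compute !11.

!11 = (11-1)·(!10 + !9) = 10·(1334961 + 133496) = 10·1468457 = 14684570.

14684570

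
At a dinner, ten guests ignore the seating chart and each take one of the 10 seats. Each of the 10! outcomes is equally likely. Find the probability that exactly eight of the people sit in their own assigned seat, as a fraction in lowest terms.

1/80640

Favorable outcomes: C(10,8)·!2 = 45·1 = 45.
Total outcomes: 10! = 3628800.
Probability = 45/3628800 = 1/80640.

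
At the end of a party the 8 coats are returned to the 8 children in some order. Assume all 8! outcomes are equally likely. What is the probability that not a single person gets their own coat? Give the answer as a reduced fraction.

2119/5760

Favorable outcomes: !8 = 14833.
Total outcomes: 8! = 40320.
Probability = 14833/40320 = 2119/5760.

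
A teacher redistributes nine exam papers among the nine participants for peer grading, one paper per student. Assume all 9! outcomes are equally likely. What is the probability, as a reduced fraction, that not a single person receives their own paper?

Favorable outcomes: !9 = 133496.
Total outcomes: 9! = 362880.
Probability = 133496/362880 = 16687/45360.

16687/45360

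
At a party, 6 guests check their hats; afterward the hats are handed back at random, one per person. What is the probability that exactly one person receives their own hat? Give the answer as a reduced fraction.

11/30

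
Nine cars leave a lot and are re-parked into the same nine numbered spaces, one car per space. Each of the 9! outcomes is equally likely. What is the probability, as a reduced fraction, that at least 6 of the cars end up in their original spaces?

Favorable outcomes: Σ_{i≥6} C(9,i)·!(9-i) = 84·2 + 36·1 + 9·0 + 1·1 = 205.
Total outcomes: 9! = 362880.
Probability = 205/362880 = 41/72576.

41/72576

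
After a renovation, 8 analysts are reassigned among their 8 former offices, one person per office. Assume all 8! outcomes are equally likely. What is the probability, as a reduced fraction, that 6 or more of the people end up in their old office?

Favorable outcomes: Σ_{i≥6} C(8,i)·!(8-i) = 28·1 + 8·0 + 1·1 = 29.
Total outcomes: 8! = 40320.
Probability = 29/40320 = 29/40320.

29/40320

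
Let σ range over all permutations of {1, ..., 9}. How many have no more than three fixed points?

Sum C(9,i)·!(9-i) for i = 0..3:
  i=0: C(9,0)·!9 = 1·133496 = 133496
  i=1: C(9,1)·!8 = 9·14833 = 133497
  i=2: C(9,2)·!7 = 36·1854 = 66744
  i=3: C(9,3)·!6 = 84·265 = 22260
Total = 355997.

355997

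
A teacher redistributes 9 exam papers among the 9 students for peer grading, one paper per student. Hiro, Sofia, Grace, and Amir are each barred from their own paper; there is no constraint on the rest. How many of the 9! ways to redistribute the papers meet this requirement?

Inclusion-exclusion on the 4 forbidden self-matches:
Σ_{j=0}^{4} (-1)^j C(4,j)(9-j)!
= C(4,0)·9! - C(4,1)·8! + C(4,2)·7! - C(4,3)·6! + C(4,4)·5!
= 362880 - 161280 + 30240 - 2880 + 120
= 229080

229080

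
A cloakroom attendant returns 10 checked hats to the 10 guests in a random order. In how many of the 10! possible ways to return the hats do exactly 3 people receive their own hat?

222480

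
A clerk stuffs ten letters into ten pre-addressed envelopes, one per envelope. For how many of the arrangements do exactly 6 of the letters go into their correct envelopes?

1890

Pick the 6 fixed positions: C(10,6) = 210 ways.
The other 4 form a derangement: !4 = 9.
Total: 210 × 9 = 1890.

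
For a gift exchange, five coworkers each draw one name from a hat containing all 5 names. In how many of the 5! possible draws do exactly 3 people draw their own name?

10

Pick the 3 fixed positions: C(5,3) = 10 ways.
The other 2 form a derangement: !2 = 1.
Total: 10 × 1 = 10.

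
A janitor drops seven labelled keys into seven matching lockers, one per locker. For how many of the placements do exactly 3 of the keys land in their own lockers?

Choose which 3 of the 7 are fixed: C(7,3) = 35.
The other 4 form a derangement: !4 = 9.
Total: 35 × 9 = 315.

315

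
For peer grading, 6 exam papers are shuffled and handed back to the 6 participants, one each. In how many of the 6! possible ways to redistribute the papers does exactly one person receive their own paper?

Choose which one of the 6 is fixed: C(6,1) = 6.
The remaining 5 must be deranged: !5 = 44.
Total: 6 × 44 = 264.

264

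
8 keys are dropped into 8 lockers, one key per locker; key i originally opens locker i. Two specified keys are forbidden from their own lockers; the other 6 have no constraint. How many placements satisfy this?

30960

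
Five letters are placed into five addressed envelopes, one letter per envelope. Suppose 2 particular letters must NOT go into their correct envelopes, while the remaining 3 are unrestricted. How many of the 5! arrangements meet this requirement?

Inclusion-exclusion on the 2 forbidden self-matches:
Σ_{j=0}^{2} (-1)^j C(2,j)(5-j)!
= C(2,0)·5! - C(2,1)·4! + C(2,2)·3!
= 120 - 48 + 6
= 78

78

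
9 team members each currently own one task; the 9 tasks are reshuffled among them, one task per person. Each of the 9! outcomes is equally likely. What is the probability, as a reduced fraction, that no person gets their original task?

16687/45360

Favorable outcomes: !9 = 133496.
Total outcomes: 9! = 362880.
Probability = 133496/362880 = 16687/45360.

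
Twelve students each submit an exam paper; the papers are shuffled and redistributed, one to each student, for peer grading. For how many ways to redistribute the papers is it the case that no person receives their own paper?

176214841

!12 = 12! · Σ_{k=0}^{12} (-1)^k/k!
= 12! - 12!/1! + 12!/2! - 12!/3! + 12!/4! - 12!/5! + 12!/6! - 12!/7! + 12!/8! - 12!/9! + 12!/10! - 12!/11! + 12!/12!
= 479001600 - 479001600 + 239500800 - 79833600 + 19958400 - 3991680 + 665280 - 95040 + 11880 - 1320 + 132 - 12 + 1
= 176214841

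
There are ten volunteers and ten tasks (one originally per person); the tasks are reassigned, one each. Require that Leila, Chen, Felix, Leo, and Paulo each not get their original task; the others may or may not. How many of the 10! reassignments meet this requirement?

Let A_j be the event that the j-th constrained one is fixed. By inclusion-exclusion over the 5 events:
Σ_{j=0}^{5} (-1)^j C(5,j)(10-j)!
= C(5,0)·10! - C(5,1)·9! + C(5,2)·8! - C(5,3)·7! + C(5,4)·6! - C(5,5)·5!
= 3628800 - 1814400 + 403200 - 50400 + 3600 - 120
= 2170680

2170680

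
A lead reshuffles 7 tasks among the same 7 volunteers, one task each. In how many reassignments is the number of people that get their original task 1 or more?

# with exactly i fixed is C(7,i)·!(7-i); sum over i=1..7:
  i=1: C(7,1)·!6 = 7·265 = 1855
  i=2: C(7,2)·!5 = 21·44 = 924
  i=3: C(7,3)·!4 = 35·9 = 315
  i=4: C(7,4)·!3 = 35·2 = 70
  i=5: C(7,5)·!2 = 21·1 = 21
  i=6: C(7,6)·!1 = 7·0 = 0
  i=7: C(7,7)·!0 = 1·1 = 1
Total = 3186.

3186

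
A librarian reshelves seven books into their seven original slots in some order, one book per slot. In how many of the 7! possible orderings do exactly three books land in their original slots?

Pick the 3 fixed positions: C(7,3) = 35 ways.
The other 4 form a derangement: !4 = 9.
Total: 35 × 9 = 315.

315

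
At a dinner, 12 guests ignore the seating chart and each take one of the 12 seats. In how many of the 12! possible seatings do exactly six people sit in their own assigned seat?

244860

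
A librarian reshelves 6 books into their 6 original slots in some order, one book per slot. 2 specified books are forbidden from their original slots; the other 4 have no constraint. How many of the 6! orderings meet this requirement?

504

Let A_j be the event that the j-th constrained one is fixed. By inclusion-exclusion over the 2 events:
Σ_{j=0}^{2} (-1)^j C(2,j)(6-j)!
= C(2,0)·6! - C(2,1)·5! + C(2,2)·4!
= 720 - 240 + 24
= 504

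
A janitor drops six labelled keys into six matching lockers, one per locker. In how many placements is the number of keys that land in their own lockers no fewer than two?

191

Sum C(6,i)·!(6-i) for i = 2..6:
  i=2: C(6,2)·!4 = 15·9 = 135
  i=3: C(6,3)·!3 = 20·2 = 40
  i=4: C(6,4)·!2 = 15·1 = 15
  i=5: C(6,5)·!1 = 6·0 = 0
  i=6: C(6,6)·!0 = 1·1 = 1
Total = 191.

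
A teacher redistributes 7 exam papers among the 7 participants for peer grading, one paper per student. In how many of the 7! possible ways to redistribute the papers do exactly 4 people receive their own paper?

70

Pick the 4 fixed positions: C(7,4) = 35 ways.
The other 3 form a derangement: !3 = 2.
Total: 35 × 2 = 70.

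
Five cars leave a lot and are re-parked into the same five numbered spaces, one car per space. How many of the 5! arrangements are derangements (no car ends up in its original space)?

44

By inclusion-exclusion, !5 = Σ (-1)^k · 5!/k! for k=0..5
= 5! - 5!/1! + 5!/2! - 5!/3! + 5!/4! - 5!/5!
= 120 - 120 + 60 - 20 + 5 - 1
= 44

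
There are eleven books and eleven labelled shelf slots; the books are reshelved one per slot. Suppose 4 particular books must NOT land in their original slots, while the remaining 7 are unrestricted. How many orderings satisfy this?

Inclusion-exclusion on the 4 forbidden self-matches:
Σ_{j=0}^{4} (-1)^j C(4,j)(11-j)!
= C(4,0)·11! - C(4,1)·10! + C(4,2)·9! - C(4,3)·8! + C(4,4)·7!
= 39916800 - 14515200 + 2177280 - 161280 + 5040
= 27422640

27422640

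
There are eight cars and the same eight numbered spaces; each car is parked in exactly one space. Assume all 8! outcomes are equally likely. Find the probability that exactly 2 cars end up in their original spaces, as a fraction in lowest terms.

53/288

Favorable outcomes: C(8,2)·!6 = 28·265 = 7420.
Total outcomes: 8! = 40320.
Probability = 7420/40320 = 53/288.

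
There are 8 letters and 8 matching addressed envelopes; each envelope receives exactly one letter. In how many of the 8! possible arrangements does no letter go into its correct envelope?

14833

The subfactorial !8 = [8!/e] (nearest integer).
8! = 40320, and 40320/e ≈ 14832.90, so !8 = 14833.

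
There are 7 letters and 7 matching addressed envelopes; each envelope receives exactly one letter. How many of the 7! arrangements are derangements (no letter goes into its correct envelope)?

Use !n = n·!(n-1) + (-1)^n.
!7 = 7·265 - 1 = 1854

1854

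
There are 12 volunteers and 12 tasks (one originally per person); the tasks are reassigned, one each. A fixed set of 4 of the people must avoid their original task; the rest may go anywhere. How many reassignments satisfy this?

339696000

Let A_j be the event that the j-th constrained one is fixed. By inclusion-exclusion over the 4 events:
Σ_{j=0}^{4} (-1)^j C(4,j)(12-j)!
= C(4,0)·12! - C(4,1)·11! + C(4,2)·10! - C(4,3)·9! + C(4,4)·8!
= 479001600 - 159667200 + 21772800 - 1451520 + 40320
= 339696000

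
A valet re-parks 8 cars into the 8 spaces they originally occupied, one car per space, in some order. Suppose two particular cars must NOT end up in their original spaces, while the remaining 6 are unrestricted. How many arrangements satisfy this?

30960

Inclusion-exclusion on the 2 forbidden self-matches:
Σ_{j=0}^{2} (-1)^j C(2,j)(8-j)!
= C(2,0)·8! - C(2,1)·7! + C(2,2)·6!
= 40320 - 10080 + 720
= 30960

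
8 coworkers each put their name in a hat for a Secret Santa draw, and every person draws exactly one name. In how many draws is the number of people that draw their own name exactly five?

112

Choose which 5 of the 8 are fixed: C(8,5) = 56.
The other 3 form a derangement: !3 = 2.
Total: 56 × 2 = 112.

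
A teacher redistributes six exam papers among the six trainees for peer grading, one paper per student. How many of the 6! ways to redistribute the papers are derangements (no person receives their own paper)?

265

Recurrence: !6 = 5·(!5 + !4).
!6 = 5·(44 + 9) = 5·53 = 265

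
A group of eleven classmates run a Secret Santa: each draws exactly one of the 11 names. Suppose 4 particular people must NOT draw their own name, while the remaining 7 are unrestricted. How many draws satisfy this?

Let A_j be the event that the j-th constrained one is fixed. By inclusion-exclusion over the 4 events:
Σ_{j=0}^{4} (-1)^j C(4,j)(11-j)!
= C(4,0)·11! - C(4,1)·10! + C(4,2)·9! - C(4,3)·8! + C(4,4)·7!
= 39916800 - 14515200 + 2177280 - 161280 + 5040
= 27422640

27422640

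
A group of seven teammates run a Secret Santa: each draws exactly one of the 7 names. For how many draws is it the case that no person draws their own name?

Recurrence: !7 = 6·(!6 + !5).
!7 = 6·(265 + 44) = 6·309 = 1854

1854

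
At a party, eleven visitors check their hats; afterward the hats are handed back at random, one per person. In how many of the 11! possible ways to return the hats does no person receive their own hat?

The number of derangements of 11 is !11 = Σ_{k=0}^{11} (-1)^k·11!/k!
= 11! - 11!/1! + 11!/2! - 11!/3! + 11!/4! - 11!/5! + 11!/6! - 11!/7! + 11!/8! - 11!/9! + 11!/10! - 11!/11!
= 39916800 - 39916800 + 19958400 - 6652800 + 1663200 - 332640 + 55440 - 7920 + 990 - 110 + 11 - 1
= 14684570

14684570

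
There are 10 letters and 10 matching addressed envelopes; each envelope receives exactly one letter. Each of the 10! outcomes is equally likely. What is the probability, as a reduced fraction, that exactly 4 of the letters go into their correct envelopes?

53/3456

Favorable outcomes: C(10,4)·!6 = 210·265 = 55650.
Total outcomes: 10! = 3628800.
Probability = 55650/3628800 = 53/3456.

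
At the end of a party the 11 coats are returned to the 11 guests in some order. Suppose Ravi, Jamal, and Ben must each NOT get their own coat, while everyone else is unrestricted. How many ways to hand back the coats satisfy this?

30078720

Inclusion-exclusion on the 3 forbidden self-matches:
Σ_{j=0}^{3} (-1)^j C(3,j)(11-j)!
= C(3,0)·11! - C(3,1)·10! + C(3,2)·9! - C(3,3)·8!
= 39916800 - 10886400 + 1088640 - 40320
= 30078720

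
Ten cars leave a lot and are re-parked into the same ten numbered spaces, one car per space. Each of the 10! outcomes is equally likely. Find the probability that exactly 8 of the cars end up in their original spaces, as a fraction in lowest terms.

1/80640

Favorable outcomes: C(10,8)·!2 = 45·1 = 45.
Total outcomes: 10! = 3628800.
Probability = 45/3628800 = 1/80640.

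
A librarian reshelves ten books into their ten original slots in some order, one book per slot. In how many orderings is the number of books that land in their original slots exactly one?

1334960

Choose which one of the 10 is fixed: C(10,1) = 10.
The remaining 9 must be deranged: !9 = 133496.
Total: 10 × 133496 = 1334960.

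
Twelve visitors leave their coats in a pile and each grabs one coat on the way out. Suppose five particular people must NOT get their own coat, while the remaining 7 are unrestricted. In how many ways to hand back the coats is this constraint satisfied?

Inclusion-exclusion on the 5 forbidden self-matches:
Σ_{j=0}^{5} (-1)^j C(5,j)(12-j)!
= C(5,0)·12! - C(5,1)·11! + C(5,2)·10! - C(5,3)·9! + C(5,4)·8! - C(5,5)·7!
= 479001600 - 199584000 + 36288000 - 3628800 + 201600 - 5040
= 312273360

312273360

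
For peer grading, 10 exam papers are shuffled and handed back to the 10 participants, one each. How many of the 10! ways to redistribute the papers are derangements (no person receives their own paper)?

1334961

Use !n = (n-1)(!(n-1) + !(n-2)).
!10 = 9·(133496 + 14833) = 9·148329 = 1334961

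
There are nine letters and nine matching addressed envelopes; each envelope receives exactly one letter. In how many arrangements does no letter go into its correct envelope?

133496

By inclusion-exclusion, !9 = Σ (-1)^k · 9!/k! for k=0..9
= 9! - 9!/1! + 9!/2! - 9!/3! + 9!/4! - 9!/5! + 9!/6! - 9!/7! + 9!/8! - 9!/9!
= 362880 - 362880 + 181440 - 60480 + 15120 - 3024 + 504 - 72 + 9 - 1
= 133496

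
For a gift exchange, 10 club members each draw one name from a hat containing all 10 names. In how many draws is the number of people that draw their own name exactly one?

Pick the single fixed position: C(10,1) = 10 ways.
The remaining 9 must be deranged: !9 = 133496.
Total: 10 × 133496 = 1334960.

1334960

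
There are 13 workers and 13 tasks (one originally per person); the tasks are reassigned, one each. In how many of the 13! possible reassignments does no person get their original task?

!13 is the nearest integer to 13!/e.
13! = 6227020800, and 6227020800/e ≈ 2290792932.07, so !13 = 2290792932.

2290792932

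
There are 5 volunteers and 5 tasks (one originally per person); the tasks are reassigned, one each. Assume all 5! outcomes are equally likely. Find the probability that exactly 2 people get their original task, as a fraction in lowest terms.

1/6

Favorable outcomes: C(5,2)·!3 = 10·2 = 20.
Total outcomes: 5! = 120.
Probability = 20/120 = 1/6.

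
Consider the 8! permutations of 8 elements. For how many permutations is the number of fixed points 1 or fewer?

29665

# with exactly i fixed is C(8,i)·!(8-i); sum over i=0..1:
  i=0: C(8,0)·!8 = 1·14833 = 14833
  i=1: C(8,1)·!7 = 8·1854 = 14832
Total = 29665.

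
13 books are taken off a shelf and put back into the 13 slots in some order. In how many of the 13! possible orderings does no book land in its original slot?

2290792932

By inclusion-exclusion, !13 = Σ (-1)^k · 13!/k! for k=0..13
= 13! - 13!/1! + 13!/2! - 13!/3! + 13!/4! - 13!/5! + 13!/6! - 13!/7! + 13!/8! - 13!/9! + 13!/10! - 13!/11! + 13!/12! - 13!/13!
= 6227020800 - 6227020800 + 3113510400 - 1037836800 + 259459200 - 51891840 + 8648640 - 1235520 + 154440 - 17160 + 1716 - 156 + 13 - 1
= 2290792932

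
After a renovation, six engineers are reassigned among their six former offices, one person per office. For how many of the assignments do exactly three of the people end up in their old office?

40

Pick the 3 fixed positions: C(6,3) = 20 ways.
The remaining 3 must be deranged: !3 = 2.
Total: 20 × 2 = 40.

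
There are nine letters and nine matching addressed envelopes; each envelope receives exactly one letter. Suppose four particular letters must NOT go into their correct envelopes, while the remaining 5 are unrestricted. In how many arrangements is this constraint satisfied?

229080

Inclusion-exclusion on the 4 forbidden self-matches:
Σ_{j=0}^{4} (-1)^j C(4,j)(9-j)!
= C(4,0)·9! - C(4,1)·8! + C(4,2)·7! - C(4,3)·6! + C(4,4)·5!
= 362880 - 161280 + 30240 - 2880 + 120
= 229080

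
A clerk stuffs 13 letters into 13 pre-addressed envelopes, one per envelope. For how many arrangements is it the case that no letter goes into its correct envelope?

Use !n = n·!(n-1) + (-1)^n.
!13 = 13·176214841 - 1 = 2290792932

2290792932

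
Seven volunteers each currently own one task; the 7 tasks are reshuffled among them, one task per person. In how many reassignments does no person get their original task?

1854

Recurrence: !7 = 7·!6 + (-1)^7.
!7 = 7·265 - 1 = 1854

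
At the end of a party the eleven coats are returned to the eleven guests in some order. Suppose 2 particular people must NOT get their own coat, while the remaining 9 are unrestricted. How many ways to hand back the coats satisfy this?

33022080

Let A_j be the event that the j-th constrained one is fixed. By inclusion-exclusion over the 2 events:
Σ_{j=0}^{2} (-1)^j C(2,j)(11-j)!
= C(2,0)·11! - C(2,1)·10! + C(2,2)·9!
= 39916800 - 7257600 + 362880
= 33022080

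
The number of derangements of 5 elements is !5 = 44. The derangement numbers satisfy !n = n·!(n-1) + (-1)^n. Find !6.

265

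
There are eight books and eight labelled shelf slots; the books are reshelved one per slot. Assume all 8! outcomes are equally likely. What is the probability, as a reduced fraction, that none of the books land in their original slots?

2119/5760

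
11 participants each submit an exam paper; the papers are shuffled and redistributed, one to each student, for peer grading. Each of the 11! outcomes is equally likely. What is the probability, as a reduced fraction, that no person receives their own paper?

1468457/3991680

Favorable outcomes: !11 = 14684570.
Total outcomes: 11! = 39916800.
Probability = 14684570/39916800 = 1468457/3991680.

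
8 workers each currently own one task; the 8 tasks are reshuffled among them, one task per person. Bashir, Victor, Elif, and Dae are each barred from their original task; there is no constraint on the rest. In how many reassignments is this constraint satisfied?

Inclusion-exclusion on the 4 forbidden self-matches:
Σ_{j=0}^{4} (-1)^j C(4,j)(8-j)!
= C(4,0)·8! - C(4,1)·7! + C(4,2)·6! - C(4,3)·5! + C(4,4)·4!
= 40320 - 20160 + 4320 - 480 + 24
= 24024

24024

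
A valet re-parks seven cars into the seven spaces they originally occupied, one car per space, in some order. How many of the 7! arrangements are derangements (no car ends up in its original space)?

1854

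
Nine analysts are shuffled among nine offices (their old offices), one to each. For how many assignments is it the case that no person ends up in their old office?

133496

Recurrence: !9 = 9·!8 + (-1)^9.
!9 = 9·14833 - 1 = 133496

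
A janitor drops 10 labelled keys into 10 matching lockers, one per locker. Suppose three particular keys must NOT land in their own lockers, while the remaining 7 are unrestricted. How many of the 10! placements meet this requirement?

Inclusion-exclusion on the 3 forbidden self-matches:
Σ_{j=0}^{3} (-1)^j C(3,j)(10-j)!
= C(3,0)·10! - C(3,1)·9! + C(3,2)·8! - C(3,3)·7!
= 3628800 - 1088640 + 120960 - 5040
= 2656080

2656080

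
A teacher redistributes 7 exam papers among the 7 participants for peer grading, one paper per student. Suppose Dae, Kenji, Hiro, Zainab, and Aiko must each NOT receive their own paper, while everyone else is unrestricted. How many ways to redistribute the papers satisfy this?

Inclusion-exclusion on the 5 forbidden self-matches:
Σ_{j=0}^{5} (-1)^j C(5,j)(7-j)!
= C(5,0)·7! - C(5,1)·6! + C(5,2)·5! - C(5,3)·4! + C(5,4)·3! - C(5,5)·2!
= 5040 - 3600 + 1200 - 240 + 30 - 2
= 2428

2428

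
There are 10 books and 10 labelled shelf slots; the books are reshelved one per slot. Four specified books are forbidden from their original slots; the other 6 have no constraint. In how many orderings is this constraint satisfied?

2399760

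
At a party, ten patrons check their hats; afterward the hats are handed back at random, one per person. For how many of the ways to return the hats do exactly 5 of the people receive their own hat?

Pick the 5 fixed positions: C(10,5) = 252 ways.
The remaining 5 must be deranged: !5 = 44.
Total: 252 × 44 = 11088.

11088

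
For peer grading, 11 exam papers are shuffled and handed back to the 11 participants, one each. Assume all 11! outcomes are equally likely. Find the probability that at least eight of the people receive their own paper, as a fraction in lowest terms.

193/19958400

Favorable outcomes: Σ_{i≥8} C(11,i)·!(11-i) = 165·2 + 55·1 + 11·0 + 1·1 = 386.
Total outcomes: 11! = 39916800.
Probability = 386/39916800 = 193/19958400.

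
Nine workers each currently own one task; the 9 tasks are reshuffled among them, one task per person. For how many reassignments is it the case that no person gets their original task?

!9 is the nearest integer to 9!/e.
9! = 362880, and 362880/e ≈ 133496.09, so !9 = 133496.

133496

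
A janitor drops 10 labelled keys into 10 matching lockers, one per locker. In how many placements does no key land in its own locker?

The number of derangements of 10 is !10 = Σ_{k=0}^{10} (-1)^k·10!/k!
= 10! - 10!/1! + 10!/2! - 10!/3! + 10!/4! - 10!/5! + 10!/6! - 10!/7! + 10!/8! - 10!/9! + 10!/10!
= 3628800 - 3628800 + 1814400 - 604800 + 151200 - 30240 + 5040 - 720 + 90 - 10 + 1
= 1334961

1334961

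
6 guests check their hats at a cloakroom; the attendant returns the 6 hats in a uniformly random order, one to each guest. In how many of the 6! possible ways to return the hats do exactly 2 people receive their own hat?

Pick the 2 fixed positions: C(6,2) = 15 ways.
The other 4 form a derangement: !4 = 9.
Total: 15 × 9 = 135.

135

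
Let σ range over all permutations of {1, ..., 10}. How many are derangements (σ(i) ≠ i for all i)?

1334961

!10 is the nearest integer to 10!/e.
10! = 3628800, and 3628800/e ≈ 1334960.92, so !10 = 1334961.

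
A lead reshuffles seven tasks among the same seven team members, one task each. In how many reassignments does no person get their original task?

1854

By inclusion-exclusion, !7 = Σ (-1)^k · 7!/k! for k=0..7
= 7! - 7!/1! + 7!/2! - 7!/3! + 7!/4! - 7!/5! + 7!/6! - 7!/7!
= 5040 - 5040 + 2520 - 840 + 210 - 42 + 7 - 1
= 1854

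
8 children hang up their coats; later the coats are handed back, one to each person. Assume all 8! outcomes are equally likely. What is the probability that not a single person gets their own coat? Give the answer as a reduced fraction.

2119/5760

Favorable outcomes: !8 = 14833.
Total outcomes: 8! = 40320.
Probability = 14833/40320 = 2119/5760.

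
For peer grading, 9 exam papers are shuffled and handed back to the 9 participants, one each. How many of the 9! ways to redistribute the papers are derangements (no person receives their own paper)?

133496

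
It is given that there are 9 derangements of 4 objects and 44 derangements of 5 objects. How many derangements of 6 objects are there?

265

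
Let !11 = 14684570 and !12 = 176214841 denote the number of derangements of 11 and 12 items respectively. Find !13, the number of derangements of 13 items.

2290792932

!13 = (13-1)·(!12 + !11) = 12·(176214841 + 14684570) = 12·190899411 = 2290792932.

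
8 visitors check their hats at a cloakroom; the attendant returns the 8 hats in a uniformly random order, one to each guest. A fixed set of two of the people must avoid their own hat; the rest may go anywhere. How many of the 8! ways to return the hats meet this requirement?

30960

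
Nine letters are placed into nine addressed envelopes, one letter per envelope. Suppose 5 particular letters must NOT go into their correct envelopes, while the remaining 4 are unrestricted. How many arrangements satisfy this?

205056

Let A_j be the event that the j-th constrained one is fixed. By inclusion-exclusion over the 5 events:
Σ_{j=0}^{5} (-1)^j C(5,j)(9-j)!
= C(5,0)·9! - C(5,1)·8! + C(5,2)·7! - C(5,3)·6! + C(5,4)·5! - C(5,5)·4!
= 362880 - 201600 + 50400 - 7200 + 600 - 24
= 205056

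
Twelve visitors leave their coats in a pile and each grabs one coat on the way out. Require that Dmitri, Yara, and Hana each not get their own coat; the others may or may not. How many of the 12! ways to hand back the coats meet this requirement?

369774720

Let A_j be the event that the j-th constrained one is fixed. By inclusion-exclusion over the 3 events:
Σ_{j=0}^{3} (-1)^j C(3,j)(12-j)!
= C(3,0)·12! - C(3,1)·11! + C(3,2)·10! - C(3,3)·9!
= 479001600 - 119750400 + 10886400 - 362880
= 369774720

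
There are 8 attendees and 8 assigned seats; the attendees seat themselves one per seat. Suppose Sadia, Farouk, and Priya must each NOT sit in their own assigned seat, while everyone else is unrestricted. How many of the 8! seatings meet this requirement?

Let A_j be the event that the j-th constrained one is fixed. By inclusion-exclusion over the 3 events:
Σ_{j=0}^{3} (-1)^j C(3,j)(8-j)!
= C(3,0)·8! - C(3,1)·7! + C(3,2)·6! - C(3,3)·5!
= 40320 - 15120 + 2160 - 120
= 27240

27240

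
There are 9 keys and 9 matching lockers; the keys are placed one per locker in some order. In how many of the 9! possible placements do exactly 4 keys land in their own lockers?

5544

Choose which 4 of the 9 are fixed: C(9,4) = 126.
The other 5 form a derangement: !5 = 44.
Total: 126 × 44 = 5544.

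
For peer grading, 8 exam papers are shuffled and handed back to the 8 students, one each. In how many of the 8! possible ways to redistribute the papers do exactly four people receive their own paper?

630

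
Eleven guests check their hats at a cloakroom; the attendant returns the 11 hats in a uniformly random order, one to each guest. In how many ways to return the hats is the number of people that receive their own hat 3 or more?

3205379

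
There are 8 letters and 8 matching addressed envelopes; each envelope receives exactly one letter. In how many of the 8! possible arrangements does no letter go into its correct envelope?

14833

The number of derangements of 8 is !8 = Σ_{k=0}^{8} (-1)^k·8!/k!
= 8! - 8!/1! + 8!/2! - 8!/3! + 8!/4! - 8!/5! + 8!/6! - 8!/7! + 8!/8!
= 40320 - 40320 + 20160 - 6720 + 1680 - 336 + 56 - 8 + 1
= 14833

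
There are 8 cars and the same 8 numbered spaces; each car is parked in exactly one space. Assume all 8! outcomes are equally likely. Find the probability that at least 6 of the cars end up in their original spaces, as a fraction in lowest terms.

29/40320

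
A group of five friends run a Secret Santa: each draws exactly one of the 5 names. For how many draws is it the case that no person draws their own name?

44

Recurrence: !5 = 4·(!4 + !3).
!5 = 4·(9 + 2) = 4·11 = 44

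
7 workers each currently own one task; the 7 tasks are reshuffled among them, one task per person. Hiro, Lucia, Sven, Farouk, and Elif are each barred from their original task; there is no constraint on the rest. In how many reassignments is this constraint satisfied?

2428

Inclusion-exclusion on the 5 forbidden self-matches:
Σ_{j=0}^{5} (-1)^j C(5,j)(7-j)!
= C(5,0)·7! - C(5,1)·6! + C(5,2)·5! - C(5,3)·4! + C(5,4)·3! - C(5,5)·2!
= 5040 - 3600 + 1200 - 240 + 30 - 2
= 2428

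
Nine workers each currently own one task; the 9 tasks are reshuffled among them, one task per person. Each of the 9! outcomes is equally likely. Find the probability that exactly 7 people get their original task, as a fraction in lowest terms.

1/10080

Favorable outcomes: C(9,7)·!2 = 36·1 = 36.
Total outcomes: 9! = 362880.
Probability = 36/362880 = 1/10080.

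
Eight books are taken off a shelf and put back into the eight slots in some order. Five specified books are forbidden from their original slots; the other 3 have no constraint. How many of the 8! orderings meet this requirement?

Let A_j be the event that the j-th constrained one is fixed. By inclusion-exclusion over the 5 events:
Σ_{j=0}^{5} (-1)^j C(5,j)(8-j)!
= C(5,0)·8! - C(5,1)·7! + C(5,2)·6! - C(5,3)·5! + C(5,4)·4! - C(5,5)·3!
= 40320 - 25200 + 7200 - 1200 + 120 - 6
= 21234

21234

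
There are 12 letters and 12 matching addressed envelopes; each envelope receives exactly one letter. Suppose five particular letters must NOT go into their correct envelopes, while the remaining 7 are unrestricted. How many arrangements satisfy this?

Inclusion-exclusion on the 5 forbidden self-matches:
Σ_{j=0}^{5} (-1)^j C(5,j)(12-j)!
= C(5,0)·12! - C(5,1)·11! + C(5,2)·10! - C(5,3)·9! + C(5,4)·8! - C(5,5)·7!
= 479001600 - 199584000 + 36288000 - 3628800 + 201600 - 5040
= 312273360

312273360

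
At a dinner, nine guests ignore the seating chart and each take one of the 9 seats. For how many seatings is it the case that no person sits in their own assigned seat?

133496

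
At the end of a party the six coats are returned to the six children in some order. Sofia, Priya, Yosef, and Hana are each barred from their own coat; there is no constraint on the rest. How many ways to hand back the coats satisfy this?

362

Let A_j be the event that the j-th constrained one is fixed. By inclusion-exclusion over the 4 events:
Σ_{j=0}^{4} (-1)^j C(4,j)(6-j)!
= C(4,0)·6! - C(4,1)·5! + C(4,2)·4! - C(4,3)·3! + C(4,4)·2!
= 720 - 480 + 144 - 24 + 2
= 362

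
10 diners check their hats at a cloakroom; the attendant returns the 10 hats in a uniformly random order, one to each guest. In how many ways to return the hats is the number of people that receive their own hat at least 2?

Sum C(10,i)·!(10-i) for i = 2..10:
  i=2: C(10,2)·!8 = 45·14833 = 667485
  i=3: C(10,3)·!7 = 120·1854 = 222480
  i=4: C(10,4)·!6 = 210·265 = 55650
  i=5: C(10,5)·!5 = 252·44 = 11088
  i=6: C(10,6)·!4 = 210·9 = 1890
  i=7: C(10,7)·!3 = 120·2 = 240
  i=8: C(10,8)·!2 = 45·1 = 45
  i=9: C(10,9)·!1 = 10·0 = 0
  i=10: C(10,10)·!0 = 1·1 = 1
Total = 958879.

958879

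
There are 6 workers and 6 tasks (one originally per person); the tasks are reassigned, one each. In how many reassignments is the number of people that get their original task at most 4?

719

Sum C(6,i)·!(6-i) for i = 0..4:
  i=0: C(6,0)·!6 = 1·265 = 265
  i=1: C(6,1)·!5 = 6·44 = 264
  i=2: C(6,2)·!4 = 15·9 = 135
  i=3: C(6,3)·!3 = 20·2 = 40
  i=4: C(6,4)·!2 = 15·1 = 15
Total = 719.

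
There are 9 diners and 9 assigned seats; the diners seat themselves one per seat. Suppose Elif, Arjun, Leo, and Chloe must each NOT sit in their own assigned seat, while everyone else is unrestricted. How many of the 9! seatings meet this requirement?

229080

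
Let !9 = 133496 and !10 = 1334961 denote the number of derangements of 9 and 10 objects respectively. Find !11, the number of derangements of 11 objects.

!11 = (11-1)·(!10 + !9) = 10·(1334961 + 133496) = 10·1468457 = 14684570.

14684570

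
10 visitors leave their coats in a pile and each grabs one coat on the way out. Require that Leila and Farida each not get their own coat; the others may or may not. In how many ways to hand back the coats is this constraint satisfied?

2943360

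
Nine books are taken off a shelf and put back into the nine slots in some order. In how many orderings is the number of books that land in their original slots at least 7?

37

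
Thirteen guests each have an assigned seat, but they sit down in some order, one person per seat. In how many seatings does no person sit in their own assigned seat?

The subfactorial !13 = [13!/e] (nearest integer).
13! = 6227020800, and 6227020800/e ≈ 2290792932.07, so !13 = 2290792932.

2290792932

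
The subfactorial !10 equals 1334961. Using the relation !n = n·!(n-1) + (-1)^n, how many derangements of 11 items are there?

!11 = 11·1334961 - 1 = 14684570.

14684570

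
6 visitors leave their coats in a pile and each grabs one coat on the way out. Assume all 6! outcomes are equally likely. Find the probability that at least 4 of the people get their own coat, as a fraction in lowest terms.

Favorable outcomes: Σ_{i≥4} C(6,i)·!(6-i) = 15·1 + 6·0 + 1·1 = 16.
Total outcomes: 6! = 720.
Probability = 16/720 = 1/45.

1/45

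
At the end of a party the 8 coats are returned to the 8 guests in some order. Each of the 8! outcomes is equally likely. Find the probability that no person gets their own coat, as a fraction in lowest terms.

Favorable outcomes: !8 = 14833.
Total outcomes: 8! = 40320.
Probability = 14833/40320 = 2119/5760.

2119/5760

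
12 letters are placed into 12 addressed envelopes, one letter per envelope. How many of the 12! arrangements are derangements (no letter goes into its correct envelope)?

By inclusion-exclusion, !12 = Σ (-1)^k · 12!/k! for k=0..12
= 12! - 12!/1! + 12!/2! - 12!/3! + 12!/4! - 12!/5! + 12!/6! - 12!/7! + 12!/8! - 12!/9! + 12!/10! - 12!/11! + 12!/12!
= 479001600 - 479001600 + 239500800 - 79833600 + 19958400 - 3991680 + 665280 - 95040 + 11880 - 1320 + 132 - 12 + 1
= 176214841

176214841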